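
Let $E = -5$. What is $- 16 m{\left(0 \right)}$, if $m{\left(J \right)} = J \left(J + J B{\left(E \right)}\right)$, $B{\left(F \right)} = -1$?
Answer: $0$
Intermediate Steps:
$m{\left(J \right)} = 0$ ($m{\left(J \right)} = J \left(J + J \left(-1\right)\right) = J \left(J - J\right) = J 0 = 0$)
$- 16 m{\left(0 \right)} = \left(-16\right) 0 = 0$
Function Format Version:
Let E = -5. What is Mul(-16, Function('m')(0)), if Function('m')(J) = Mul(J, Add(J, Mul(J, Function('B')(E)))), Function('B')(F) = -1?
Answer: 0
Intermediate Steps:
Function('m')(J) = 0 (Function('m')(J) = Mul(J, Add(J, Mul(J, -1))) = Mul(J, Add(J, Mul(-1, J))) = Mul(J, 0) = 0)
Mul(-16, Function('m')(0)) = Mul(-16, 0) = 0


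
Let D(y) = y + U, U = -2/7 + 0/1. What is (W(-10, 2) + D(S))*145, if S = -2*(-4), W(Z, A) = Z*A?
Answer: -12470/7 ≈ -1781.4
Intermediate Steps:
W(Z, A) = A*Z
S = 8
U = -2/7 (U = -2*⅐ + 0*1 = -2/7 + 0 = -2/7 ≈ -0.28571)
D(y) = -2/7 + y (D(y) = y - 2/7 = -2/7 + y)
(W(-10, 2) + D(S))*145 = (2*(-10) + (-2/7 + 8))*145 = (-20 + 54/7)*145 = -86/7*145 = -12470/7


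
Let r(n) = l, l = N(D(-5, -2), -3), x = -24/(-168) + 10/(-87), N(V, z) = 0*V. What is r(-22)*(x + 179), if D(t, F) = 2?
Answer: 0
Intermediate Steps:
N(V, z) = 0
x = 17/609 (x = -24*(-1/168) + 10*(-1/87) = ⅐ - 10/87 = 17/609 ≈ 0.027915)
l = 0
r(n) = 0
r(-22)*(x + 179) = 0*(17/609 + 179) = 0*(109028/609) = 0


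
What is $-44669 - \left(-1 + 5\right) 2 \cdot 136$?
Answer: $-45757$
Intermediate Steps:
$-44669 - \left(-1 + 5\right) 2 \cdot 136 = -44669 - 4 \cdot 2 \cdot 136 = -44669 - 8 \cdot 136 = -44669 - 1088 = -45757$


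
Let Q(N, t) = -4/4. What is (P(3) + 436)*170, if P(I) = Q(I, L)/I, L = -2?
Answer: 222190/3 ≈ 74063.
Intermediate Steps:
Q(N, t) = -1 (Q(N, t) = -4*1/4 = -1)
P(I) = -1/I
(P(3) + 436)*170 = (-1/3 + 436)*170 = (1307/3)*170 = 222190/3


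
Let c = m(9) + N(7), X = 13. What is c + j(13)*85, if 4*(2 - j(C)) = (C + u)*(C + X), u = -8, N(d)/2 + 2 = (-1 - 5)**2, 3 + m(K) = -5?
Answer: -5065/2 ≈ -2532.5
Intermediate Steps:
m(K) = -8 (m(K) = -3 - 5 = -8)
N(d) = 68 (N(d) = -4 + 2*(-1 - 5)**2 = -4 + 2*(-6)**2 = -4 + 2*36 = -4 + 72 = 68)
c = 60 (c = -8 + 68 = 60)
j(C) = 2 - (-8 + C)*(13 + C)/4 (j(C) = 2 - (C - 8)*(C + 13)/4 = 2 - (-8 + C)*(13 + C)/4)
c + j(13)*85 = 60 + (28 - 5/4*13 - 1/4*13**2)*85 = 60 + (28 - 65/4 - 1/4*169)*85 = 60 + (28 - 65/4 - 169/4)*85 = 60 - 61/2*85 = 60 - 5185/2 = -5065/2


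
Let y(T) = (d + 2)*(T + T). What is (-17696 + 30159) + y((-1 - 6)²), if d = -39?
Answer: 8837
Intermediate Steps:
y(T) = -74*T (y(T) = (-39 + 2)*(T + T) = -74*T)
(-17696 + 30159) + y((-1 - 6)²) = (-17696 + 30159) - 74*(-1 - 6)² = 12463 - 74*(-7)² = 12463 - 74*49 = 12463 - 3626 = 8837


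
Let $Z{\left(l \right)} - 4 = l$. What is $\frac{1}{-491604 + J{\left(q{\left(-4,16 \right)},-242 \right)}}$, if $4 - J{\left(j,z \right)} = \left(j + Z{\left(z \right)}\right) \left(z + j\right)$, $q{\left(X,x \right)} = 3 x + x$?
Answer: $- \frac{1}{522572} \approx -1.9136 \cdot 10^{-6}$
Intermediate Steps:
$q{\left(X,x \right)} = 4 x$
$Z{\left(l \right)} = 4 + l$
$J{\left(j,z \right)} = 4 - \left(j + z\right) \left(4 + j + z\right)$ ($J{\left(j,z \right)} = 4 - \left(j + \left(4 + z\right)\right) \left(z + j\right) = 4 - \left(4 + j + z\right) \left(j + z\right) = 4 - \left(j + z\right) \left(4 + j + z\right)$)
$\frac{1}{-491604 + J{\left(q{\left(-4,16 \right)},-242 \right)}} = \frac{1}{-491604 - \left(-4 + \left(4 \cdot 16\right)^{2} - 242 \left(4 - 242\right) + 4 \cdot 16 \left(-242\right) + 4 \cdot 16 \left(4 - 242\right)\right)} = \frac{1}{-491604 - \left(4092 - 15488 + 42364\right)} = \frac{1}{-491604 + \left(4 - 4096 + 15488 + 15232 - 57596\right)} = \frac{1}{-491604 - 30968} = \frac{1}{-522572} = - \frac{1}{522572}$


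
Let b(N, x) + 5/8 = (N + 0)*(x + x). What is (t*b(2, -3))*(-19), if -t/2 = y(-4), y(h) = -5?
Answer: 9595/4 ≈ 2398.8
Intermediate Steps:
b(N, x) = -5/8 + 2*N*x (b(N, x) = -5/8 + (N + 0)*(x + x) = -5/8 + N*(2*x) = -5/8 + 2*N*x)
t = 10 (t = -2*(-5) = 10)
(t*b(2, -3))*(-19) = (10*(-5/8 + 2*2*(-3)))*(-19) = (10*(-5/8 - 12))*(-19) = (10*(-101/8))*(-19) = -505/4*(-19) = 9595/4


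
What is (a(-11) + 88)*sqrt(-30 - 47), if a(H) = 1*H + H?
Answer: 66*I*sqrt(77) ≈ 579.15*I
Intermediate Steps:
a(H) = 2*H (a(H) = H + H = 2*H)
(a(-11) + 88)*sqrt(-30 - 47) = (2*(-11) + 88)*sqrt(-30 - 47) = (-22 + 88)*sqrt(-77) = 66*(I*sqrt(77)) = 66*I*sqrt(77)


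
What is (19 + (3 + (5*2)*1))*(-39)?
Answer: -1248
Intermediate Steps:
(19 + (3 + (5*2)*1))*(-39) = (19 + (3 + 10*1))*(-39) = (19 + (3 + 10))*(-39) = (19 + 13)*(-39) = 32*(-39) = -1248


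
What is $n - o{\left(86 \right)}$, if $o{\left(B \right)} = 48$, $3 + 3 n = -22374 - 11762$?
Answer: $- \frac{34283}{3} \approx -11428.0$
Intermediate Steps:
$n = - \frac{34139}{3}$ ($n = -1 + \frac{-22374 - 11762}{3} = -1 + \frac{1}{3} \left(-34136\right) = -1 - \frac{34136}{3} = - \frac{34139}{3} \approx -11380.0$)
$n - o{\left(86 \right)} = - \frac{34139}{3} - 48 = - \frac{34283}{3}$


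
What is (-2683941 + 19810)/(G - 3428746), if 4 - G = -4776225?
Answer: -2664131/1347483 ≈ -1.9771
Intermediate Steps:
G = 4776229 (G = 4 - 1*(-4776225) = 4 + 4776225 = 4776229)
(-2683941 + 19810)/(G - 3428746) = (-2683941 + 19810)/(4776229 - 3428746) = -2664131/1347483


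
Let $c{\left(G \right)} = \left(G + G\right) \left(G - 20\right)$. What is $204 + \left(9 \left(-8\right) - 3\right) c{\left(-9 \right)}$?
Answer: $-38946$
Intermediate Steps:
$c{\left(G \right)} = 2 G \left(-20 + G\right)$
$204 + \left(9 \left(-8\right) - 3\right) c{\left(-9 \right)} = 204 + \left(9 \left(-8\right) - 3\right) 2 \left(-9\right) \left(-20 - 9\right) = 204 + \left(-72 - 3\right) 2 \left(-9\right) \left(-29\right) = 204 - 39150 = -38946$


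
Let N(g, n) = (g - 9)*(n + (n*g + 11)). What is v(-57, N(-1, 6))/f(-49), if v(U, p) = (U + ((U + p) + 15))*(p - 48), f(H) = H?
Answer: -33022/49 ≈ -673.92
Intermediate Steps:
N(g, n) = (-9 + g)*(11 + n + g*n) (N(g, n) = (-9 + g)*(n + (g*n + 11)) = (-9 + g)*(n + (11 + g*n)) = (-9 + g)*(11 + n + g*n))
v(U, p) = (-48 + p)*(15 + p + 2*U) (v(U, p) = (U + (15 + U + p))*(-48 + p) = (15 + p + 2*U)*(-48 + p) = (-48 + p)*(15 + p + 2*U))
v(-57, N(-1, 6))/f(-49) = (-720 + (-99 - 9*6 + 11*(-1) + 6*(-1)² - 8*(-1)*6)² - 96*(-57) - 33*(-99 - 9*6 + 11*(-1) + 6*(-1)² - 8*(-1)*6) + 2*(-57)*(-99 - 9*6 + 11*(-1) + 6*(-1)² - 8*(-1)*6))/(-49) = (-720 + (-99 - 54 - 11 + 6*1 + 48)² + 5472 - 33*(-99 - 54 - 11 + 6*1 + 48) + 2*(-57)*(-99 - 54 - 11 + 6*1 + 48))*(-1/49) = (-720 + (-99 - 54 - 11 + 6 + 48)² + 5472 - 33*(-99 - 54 - 11 + 6 + 48) + 2*(-57)*(-99 - 54 - 11 + 6 + 48))*(-1/49) = (-720 + (-110)² + 5472 - 33*(-110) + 2*(-57)*(-110))*(-1/49) = (-720 + 12100 + 5472 + 3630 + 12540)*(-1/49) = 33022*(-1/49) = -33022/49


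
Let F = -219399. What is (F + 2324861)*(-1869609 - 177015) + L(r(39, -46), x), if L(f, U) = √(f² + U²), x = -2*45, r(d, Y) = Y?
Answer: -4309089060288 + 2*√2554 ≈ -4.3091e+12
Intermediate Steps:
x = -90
L(f, U) = √(U² + f²)
(F + 2324861)*(-1869609 - 177015) + L(r(39, -46), x) = (-219399 + 2324861)*(-1869609 - 177015) + √((-90)² + (-46)²) = 2105462*(-2046624) + √(8100 + 2116) = -4309089060288 + √10216 = -4309089060288 + 2*√2554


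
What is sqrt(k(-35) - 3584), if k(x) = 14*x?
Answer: I*sqrt(4074) ≈ 63.828*I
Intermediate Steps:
sqrt(k(-35) - 3584) = sqrt(14*(-35) - 3584) = sqrt(-490 - 3584) = sqrt(-4074) = I*sqrt(4074)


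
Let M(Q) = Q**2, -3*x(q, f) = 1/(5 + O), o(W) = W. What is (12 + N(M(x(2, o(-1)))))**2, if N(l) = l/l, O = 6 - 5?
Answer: 169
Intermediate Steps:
O = 1
x(q, f) = -1/18 (x(q, f) = -1/(3*(5 + 1)) = -1/3/6 = -1/3*1/6 = -1/18)
N(l) = 1
(12 + N(M(x(2, o(-1)))))**2 = (12 + 1)**2 = 13**2 = 169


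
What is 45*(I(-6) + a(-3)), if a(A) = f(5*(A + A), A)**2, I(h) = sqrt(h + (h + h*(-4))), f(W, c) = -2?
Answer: 180 + 90*sqrt(3) ≈ 335.88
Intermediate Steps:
I(h) = sqrt(2)*sqrt(-h) (I(h) = sqrt(h + (h - 4*h)) = sqrt(h - 3*h) = sqrt(-2*h) = sqrt(2)*sqrt(-h))
a(A) = 4 (a(A) = (-2)**2 = 4)
45*(I(-6) + a(-3)) = 45*(sqrt(2)*sqrt(-1*(-6)) + 4) = 45*(sqrt(2)*sqrt(6) + 4) = 45*(2*sqrt(3) + 4) = 45*(4 + 2*sqrt(3)) = 180 + 90*sqrt(3)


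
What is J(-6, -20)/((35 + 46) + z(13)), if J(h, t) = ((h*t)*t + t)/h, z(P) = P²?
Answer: 121/75 ≈ 1.6133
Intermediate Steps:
J(h, t) = (t + h*t²)/h (J(h, t) = (h*t² + t)/h = (t + h*t²)/h)
J(-6, -20)/((35 + 46) + z(13)) = ((-20)² - 20/(-6))/((35 + 46) + 13²) = (400 - 20*(-⅙))/(81 + 169) = (400 + 10/3)/250 = (1210/3)*(1/250) = 121/75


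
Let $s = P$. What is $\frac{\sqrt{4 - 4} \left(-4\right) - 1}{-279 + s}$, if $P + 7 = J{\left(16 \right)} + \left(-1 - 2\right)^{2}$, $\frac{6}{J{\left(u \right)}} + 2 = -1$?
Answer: $\frac{1}{279} \approx 0.0035842$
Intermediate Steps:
$J{\left(u \right)} = -2$ ($J{\left(u \right)} = \frac{6}{-2 - 1} = \frac{6}{-3} = 6 \left(- \frac{1}{3}\right) = -2$)
$P = 0$ ($P = -7 - \left(2 - \left(-1 - 2\right)^{2}\right) = -7 - \left(2 - \left(-3\right)^{2}\right) = -7 + \left(-2 + 9\right) = -7 + 7 = 0$)
$s = 0$
$\frac{\sqrt{4 - 4} \left(-4\right) - 1}{-279 + s} = \frac{\sqrt{4 - 4} \left(-4\right) - 1}{-279 + 0} = \frac{\sqrt{0} \left(-4\right) - 1}{-279} = - \frac{0 \left(-4\right) - 1}{279} = - \frac{0 - 1}{279} = \left(- \frac{1}{279}\right) \left(-1\right) = \frac{1}{279}$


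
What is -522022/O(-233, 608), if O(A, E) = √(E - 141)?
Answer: -522022*√467/467 ≈ -24156.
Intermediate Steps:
O(A, E) = √(-141 + E)
-522022/O(-233, 608) = -522022/√(-141 + 608) = -522022*√467/467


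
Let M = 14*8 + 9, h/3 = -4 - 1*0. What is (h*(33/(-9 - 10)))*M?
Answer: 47916/19 ≈ 2521.9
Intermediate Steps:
h = -12 (h = 3*(-4 - 1*0) = 3*(-4 + 0) = 3*(-4) = -12)
M = 121 (M = 112 + 9 = 121)
(h*(33/(-9 - 10)))*M = -396/(-9 - 10)*121 = -396/(-19)*121 = -396*(-1)/19*121 = -12*(-33/19)*121 = (396/19)*121 = 47916/19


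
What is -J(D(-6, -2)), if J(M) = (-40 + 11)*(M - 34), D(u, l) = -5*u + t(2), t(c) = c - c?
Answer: -116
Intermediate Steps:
t(c) = 0
D(u, l) = -5*u (D(u, l) = -5*u + 0 = -5*u)
J(M) = 986 - 29*M (J(M) = -29*(-34 + M) = 986 - 29*M)
-J(D(-6, -2)) = -(986 - (-145)*(-6)) = -(986 - 29*30) = -(986 - 870) = -1*116 = -116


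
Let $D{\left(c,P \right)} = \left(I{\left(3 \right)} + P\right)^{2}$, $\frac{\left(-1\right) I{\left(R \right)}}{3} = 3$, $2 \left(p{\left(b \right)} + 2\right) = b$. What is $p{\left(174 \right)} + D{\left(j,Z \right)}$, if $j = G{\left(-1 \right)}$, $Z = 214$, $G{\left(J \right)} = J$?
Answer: $42110$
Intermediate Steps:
$p{\left(b \right)} = -2 + \frac{b}{2}$
$I{\left(R \right)} = -9$ ($I{\left(R \right)} = \left(-3\right) 3 = -9$)
$j = -1$
$D{\left(c,P \right)} = \left(-9 + P\right)^{2}$
$p{\left(174 \right)} + D{\left(j,Z \right)} = \left(-2 + \frac{1}{2} \cdot 174\right) + \left(-9 + 214\right)^{2} = \left(-2 + 87\right) + 205^{2} = 85 + 42025 = 42110$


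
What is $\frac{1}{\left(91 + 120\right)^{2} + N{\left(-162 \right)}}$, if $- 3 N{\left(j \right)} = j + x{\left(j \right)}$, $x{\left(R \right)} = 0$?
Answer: $\frac{1}{44575} \approx 2.2434 \cdot 10^{-5}$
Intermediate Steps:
$N{\left(j \right)} = - \frac{j}{3}$ ($N{\left(j \right)} = - \frac{j + 0}{3} = - \frac{j}{3}$)
$\frac{1}{\left(91 + 120\right)^{2} + N{\left(-162 \right)}} = \frac{1}{\left(91 + 120\right)^{2} - -54} = \frac{1}{211^{2} + 54} = \frac{1}{44521 + 54} = \frac{1}{44575}$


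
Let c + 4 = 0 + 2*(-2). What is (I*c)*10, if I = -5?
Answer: 400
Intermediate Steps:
c = -8 (c = -4 + (0 + 2*(-2)) = -4 + (0 - 4) = -4 - 4 = -8)
(I*c)*10 = -5*(-8)*10 = 40*10 = 400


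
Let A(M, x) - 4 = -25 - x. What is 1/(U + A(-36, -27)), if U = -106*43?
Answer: -1/4552 ≈ -0.00021968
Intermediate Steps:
A(M, x) = -21 - x (A(M, x) = 4 + (-25 - x) = -21 - x)
U = -4558
1/(U + A(-36, -27)) = 1/(-4558 + (-21 - 1*(-27))) = 1/(-4558 + (-21 + 27)) = 1/(-4558 + 6) = 1/(-4552) = -1/4552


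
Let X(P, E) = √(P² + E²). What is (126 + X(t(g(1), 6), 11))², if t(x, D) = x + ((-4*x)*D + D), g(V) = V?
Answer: (126 + √410)² ≈ 21389.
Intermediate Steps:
t(x, D) = D + x - 4*D*x (t(x, D) = x + (-4*D*x + D) = x + (D - 4*D*x) = D + x - 4*D*x)
X(P, E) = √(E² + P²)
(126 + X(t(g(1), 6), 11))² = (126 + √(11² + (6 + 1 - 4*6*1)²))² = (126 + √(121 + (6 + 1 - 24)²))² = (126 + √(121 + (-17)²))² = (126 + √(121 + 289))² = (126 + √410)²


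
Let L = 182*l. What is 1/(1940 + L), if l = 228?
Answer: 1/43436 ≈ 2.3022e-5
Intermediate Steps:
L = 41496 (L = 182*228 = 41496)
1/(1940 + L) = 1/(1940 + 41496) = 1/43436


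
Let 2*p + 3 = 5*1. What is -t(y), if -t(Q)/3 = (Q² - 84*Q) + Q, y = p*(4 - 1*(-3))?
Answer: -1596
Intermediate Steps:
p = 1 (p = -3/2 + (5*1)/2 = -3/2 + (½)*5 = -3/2 + 5/2 = 1)
y = 7 (y = 1*(4 - 1*(-3)) = 1*(4 + 3) = 1*7 = 7)
t(Q) = -3*Q² + 249*Q (t(Q) = -3*((Q² - 84*Q) + Q) = -3*(Q² - 83*Q) = -3*Q² + 249*Q)
-t(y) = -3*7*(83 - 1*7) = -3*7*(83 - 7) = -3*7*76 = -1*1596 = -1596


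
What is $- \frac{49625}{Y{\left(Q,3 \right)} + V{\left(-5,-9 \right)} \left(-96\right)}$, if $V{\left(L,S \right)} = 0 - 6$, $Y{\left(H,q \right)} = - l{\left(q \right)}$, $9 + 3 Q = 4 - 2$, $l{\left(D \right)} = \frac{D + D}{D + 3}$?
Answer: $- \frac{1985}{23} \approx -86.304$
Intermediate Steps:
$l{\left(D \right)} = \frac{2 D}{3 + D}$
$Q = - \frac{7}{3}$ ($Q = -3 + \frac{4 - 2}{3} = -3 + \frac{1}{3} \cdot 2 = -3 + \frac{2}{3} = - \frac{7}{3} \approx -2.3333$)
$Y{\left(H,q \right)} = - \frac{2 q}{3 + q}$
$V{\left(L,S \right)} = -6$ ($V{\left(L,S \right)} = 0 - 6 = -6$)
$- \frac{49625}{Y{\left(Q,3 \right)} + V{\left(-5,-9 \right)} \left(-96\right)} = - \frac{49625}{\left(-2\right) 3 \frac{1}{3 + 3} - -576} = - \frac{49625}{\left(-2\right) 3 \cdot \frac{1}{6} + 576} = - \frac{49625}{-1 + 576} = - \frac{49625}{575} = \left(-49625\right) \frac{1}{575} = - \frac{1985}{23}$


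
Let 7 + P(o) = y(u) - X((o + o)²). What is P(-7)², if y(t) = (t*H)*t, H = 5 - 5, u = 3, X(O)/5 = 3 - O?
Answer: 917764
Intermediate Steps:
X(O) = 15 - 5*O (X(O) = 5*(3 - O) = 15 - 5*O)
H = 0
y(t) = 0 (y(t) = (t*0)*t = 0*t = 0)
P(o) = -22 + 20*o² (P(o) = -7 + (0 - (15 - 5*(o + o)²)) = -7 + (0 - (15 - 5*4*o²)) = -7 + (0 - (15 - 20*o²)) = -7 + (0 + (-15 + 20*o²)) = -7 + (-15 + 20*o²) = -22 + 20*o²)
P(-7)² = (-22 + 20*(-7)²)² = (-22 + 20*49)² = (-22 + 980)² = 958² = 917764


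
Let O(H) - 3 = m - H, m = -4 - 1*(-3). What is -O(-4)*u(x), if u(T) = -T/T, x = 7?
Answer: 6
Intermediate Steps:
m = -1 (m = -4 + 3 = -1)
O(H) = 2 - H (O(H) = 3 + (-1 - H) = 2 - H)
u(T) = -1 (u(T) = -1*1 = -1)
-O(-4)*u(x) = -(2 - 1*(-4))*(-1) = -(2 + 4)*(-1) = -6*(-1) = -1*(-6) = 6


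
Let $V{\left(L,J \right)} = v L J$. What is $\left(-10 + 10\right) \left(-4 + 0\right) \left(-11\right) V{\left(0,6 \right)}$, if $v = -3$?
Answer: $0$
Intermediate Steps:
$V{\left(L,J \right)} = - 3 J L$ ($V{\left(L,J \right)} = - 3 L J = - 3 J L$)
$\left(-10 + 10\right) \left(-4 + 0\right) \left(-11\right) V{\left(0,6 \right)} = \left(-10 + 10\right) \left(-4 + 0\right) \left(-11\right) \left(\left(-3\right) 6 \cdot 0\right) = 0 \left(-4\right) \left(-11\right) 0 = 0 \left(-11\right) 0 = 0 \cdot 0 = 0$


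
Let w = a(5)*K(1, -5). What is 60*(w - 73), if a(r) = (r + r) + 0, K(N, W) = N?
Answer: -3780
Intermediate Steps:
a(r) = 2*r (a(r) = 2*r + 0 = 2*r)
w = 10 (w = (2*5)*1 = 10*1 = 10)
60*(w - 73) = 60*(10 - 73) = 60*(-63) = -3780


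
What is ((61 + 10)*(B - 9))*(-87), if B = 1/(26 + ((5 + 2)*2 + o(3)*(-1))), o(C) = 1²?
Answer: 720650/13 ≈ 55435.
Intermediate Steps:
o(C) = 1
B = 1/39 (B = 1/(26 + ((5 + 2)*2 + 1*(-1))) = 1/(26 + (7*2 - 1)) = 1/(26 + (14 - 1)) = 1/(26 + 13) = 1/39 ≈ 0.025641)
((61 + 10)*(B - 9))*(-87) = ((61 + 10)*(1/39 - 9))*(-87) = (71*(-350/39))*(-87) = -24850/39*(-87) = 720650/13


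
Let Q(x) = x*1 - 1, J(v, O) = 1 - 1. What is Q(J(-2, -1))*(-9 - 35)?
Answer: 44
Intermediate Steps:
J(v, O) = 0
Q(x) = -1 + x (Q(x) = x - 1 = -1 + x)
Q(J(-2, -1))*(-9 - 35) = (-1 + 0)*(-9 - 35) = -1*(-44) = 44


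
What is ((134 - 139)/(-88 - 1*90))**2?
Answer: 25/31684 ≈ 0.00078904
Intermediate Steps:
((134 - 139)/(-88 - 1*90))**2 = (-5/(-88 - 90))**2 = (-5/(-178))**2 = (-5*(-1/178))**2 = (5/178)**2 = 25/31684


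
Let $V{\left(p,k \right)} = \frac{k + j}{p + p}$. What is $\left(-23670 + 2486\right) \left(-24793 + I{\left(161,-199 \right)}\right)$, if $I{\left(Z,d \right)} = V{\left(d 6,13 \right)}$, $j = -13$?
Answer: $525214912$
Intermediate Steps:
$V{\left(p,k \right)} = \frac{-13 + k}{2 p}$ ($V{\left(p,k \right)} = \frac{k - 13}{p + p} = \frac{-13 + k}{2 p}$)
$I{\left(Z,d \right)} = 0$ ($I{\left(Z,d \right)} = \frac{-13 + 13}{2 d 6} = \frac{1}{2} \frac{1}{6 d} 0 = 0$)
$\left(-23670 + 2486\right) \left(-24793 + I{\left(161,-199 \right)}\right) = \left(-23670 + 2486\right) \left(-24793 + 0\right) = \left(-21184\right) \left(-24793\right) = 525214912$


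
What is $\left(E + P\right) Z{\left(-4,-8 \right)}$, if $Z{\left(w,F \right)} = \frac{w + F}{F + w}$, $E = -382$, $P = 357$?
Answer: $-25$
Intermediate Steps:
$Z{\left(w,F \right)} = 1$ ($Z{\left(w,F \right)} = \frac{F + w}{F + w} = 1$)
$\left(E + P\right) Z{\left(-4,-8 \right)} = \left(-382 + 357\right) 1 = \left(-25\right) 1 = -25$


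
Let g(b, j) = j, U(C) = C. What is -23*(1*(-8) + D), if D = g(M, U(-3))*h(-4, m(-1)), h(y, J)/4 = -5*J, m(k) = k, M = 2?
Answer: 1564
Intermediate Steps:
h(y, J) = -20*J (h(y, J) = 4*(-5*J) = -20*J)
D = -60 (D = -(-60)*(-1) = -3*20 = -60)
-23*(1*(-8) + D) = -23*(1*(-8) - 60) = -23*(-8 - 60) = -23*(-68) = 1564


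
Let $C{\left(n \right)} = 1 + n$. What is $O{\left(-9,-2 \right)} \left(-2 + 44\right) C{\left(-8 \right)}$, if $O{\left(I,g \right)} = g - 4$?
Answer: $1764$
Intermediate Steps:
$O{\left(I,g \right)} = -4 + g$ ($O{\left(I,g \right)} = g - 4 = -4 + g$)
$O{\left(-9,-2 \right)} \left(-2 + 44\right) C{\left(-8 \right)} = \left(-4 - 2\right) \left(-2 + 44\right) \left(1 - 8\right) = \left(-6\right) 42 \left(-7\right) = \left(-252\right) \left(-7\right) = 1764$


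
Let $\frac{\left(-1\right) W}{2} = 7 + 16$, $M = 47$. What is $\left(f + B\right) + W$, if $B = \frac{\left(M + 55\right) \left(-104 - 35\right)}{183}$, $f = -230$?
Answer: $- \frac{21562}{61} \approx -353.48$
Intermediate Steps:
$W = -46$ ($W = - 2 \left(7 + 16\right) = \left(-2\right) 23 = -46$)
$B = - \frac{4726}{61}$ ($B = \frac{\left(47 + 55\right) \left(-104 - 35\right)}{183} = 102 \left(-139\right) \frac{1}{183} = \left(-14178\right) \frac{1}{183} = - \frac{4726}{61} \approx -77.475$)
$\left(f + B\right) + W = \left(-230 - \frac{4726}{61}\right) - 46 = - \frac{18756}{61} - 46 = - \frac{21562}{61}$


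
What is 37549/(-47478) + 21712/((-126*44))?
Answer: -51625583/10967418 ≈ -4.7072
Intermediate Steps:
37549/(-47478) + 21712/((-126*44)) = 37549*(-1/47478) + 21712/(-5544) = -37549/47478 + 21712*(-1/5544) = -37549/47478 - 2714/693 = -51625583/10967418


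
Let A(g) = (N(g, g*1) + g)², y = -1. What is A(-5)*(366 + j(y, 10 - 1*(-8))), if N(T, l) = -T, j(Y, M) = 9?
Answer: 0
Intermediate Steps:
A(g) = 0 (A(g) = (-g + g)² = 0² = 0)
A(-5)*(366 + j(y, 10 - 1*(-8))) = 0*(366 + 9) = 0*375 = 0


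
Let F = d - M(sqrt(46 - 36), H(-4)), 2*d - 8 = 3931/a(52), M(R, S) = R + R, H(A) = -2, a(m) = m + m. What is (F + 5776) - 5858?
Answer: -12293/208 - 2*sqrt(10) ≈ -65.426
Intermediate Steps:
a(m) = 2*m
M(R, S) = 2*R
d = 4763/208 (d = 4 + (3931/((2*52)))/2 = 4 + (3931/104)/2 = 4 + (3931*(1/104))/2 = 4 + (1/2)*(3931/104) = 4 + 3931/208 = 4763/208 ≈ 22.899)
F = 4763/208 - 2*sqrt(10) (F = 4763/208 - 2*sqrt(46 - 36) = 4763/208 - 2*sqrt(10) ≈ 16.574)
(F + 5776) - 5858 = ((4763/208 - 2*sqrt(10)) + 5776) - 5858 = (1206171/208 - 2*sqrt(10)) - 5858 = -12293/208 - 2*sqrt(10)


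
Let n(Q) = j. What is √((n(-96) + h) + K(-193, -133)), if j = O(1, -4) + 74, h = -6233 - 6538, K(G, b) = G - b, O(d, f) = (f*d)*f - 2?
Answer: I*√12743 ≈ 112.88*I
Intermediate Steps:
O(d, f) = -2 + d*f² (O(d, f) = (d*f)*f - 2 = d*f² - 2 = -2 + d*f²)
h = -12771
j = 88 (j = (-2 + 1*(-4)²) + 74 = (-2 + 1*16) + 74 = (-2 + 16) + 74 = 14 + 74 = 88)
n(Q) = 88
√((n(-96) + h) + K(-193, -133)) = √((88 - 12771) + (-193 - 1*(-133))) = √(-12683 + (-193 + 133)) = √(-12683 - 60) = √(-12743) = I*√12743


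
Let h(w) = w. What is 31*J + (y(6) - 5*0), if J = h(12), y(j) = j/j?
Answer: 373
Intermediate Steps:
y(j) = 1
J = 12
31*J + (y(6) - 5*0) = 31*12 + (1 - 5*0) = 372 + (1 + 0) = 372 + 1 = 373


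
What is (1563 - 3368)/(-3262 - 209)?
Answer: 1805/3471 ≈ 0.52002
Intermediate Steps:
(1563 - 3368)/(-3262 - 209) = -1805/(-3471) = -1805*(-1/3471) = 1805/3471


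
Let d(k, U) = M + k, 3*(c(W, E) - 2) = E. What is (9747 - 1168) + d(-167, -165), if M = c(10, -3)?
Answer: 8413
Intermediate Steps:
c(W, E) = 2 + E/3
M = 1 (M = 2 + (1/3)*(-3) = 2 - 1 = 1)
d(k, U) = 1 + k
(9747 - 1168) + d(-167, -165) = (9747 - 1168) + (1 - 167) = 8579 - 166 = 8413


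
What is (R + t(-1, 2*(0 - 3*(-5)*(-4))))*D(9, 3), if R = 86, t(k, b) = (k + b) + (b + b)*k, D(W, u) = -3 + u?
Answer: 0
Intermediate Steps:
t(k, b) = b + k + 2*b*k (t(k, b) = (b + k) + (2*b)*k = (b + k) + 2*b*k = b + k + 2*b*k)
(R + t(-1, 2*(0 - 3*(-5)*(-4))))*D(9, 3) = (86 + (2*(0 - 3*(-5)*(-4)) - 1 + 2*(2*(0 - 3*(-5)*(-4)))*(-1)))*(-3 + 3) = (86 + (2*(0 + 15*(-4)) - 1 + 2*(2*(0 + 15*(-4)))*(-1)))*0 = (86 + (2*(0 - 60) - 1 + 2*(2*(0 - 60))*(-1)))*0 = (86 + (2*(-60) - 1 + 2*(2*(-60))*(-1)))*0 = (86 + (-120 - 1 + 2*(-120)*(-1)))*0 = (86 + (-120 - 1 + 240))*0 = (86 + 119)*0 = 205*0 = 0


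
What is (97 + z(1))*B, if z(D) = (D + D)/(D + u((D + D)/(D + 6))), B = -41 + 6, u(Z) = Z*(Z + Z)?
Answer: -196945/57 ≈ -3455.2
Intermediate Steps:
u(Z) = 2*Z**2 (u(Z) = Z*(2*Z) = 2*Z**2)
B = -35
z(D) = 2*D/(D + 8*D**2/(6 + D)**2) (z(D) = (D + D)/(D + 2*((D + D)/(D + 6))**2) = (2*D)/(D + 2*((2*D)/(6 + D))**2) = (2*D)/(D + 2*(2*D/(6 + D))**2) = (2*D)/(D + 2*(4*D**2/(6 + D)**2)) = (2*D)/(D + 8*D**2/(6 + D)**2) = 2*D/(D + 8*D**2/(6 + D)**2))
(97 + z(1))*B = (97 + 2*(6 + 1)**2/((6 + 1)**2 + 8*1))*(-35) = (97 + 2*7**2/(7**2 + 8))*(-35) = (97 + 2*49/(49 + 8))*(-35) = (97 + 2*49/57)*(-35) = (97 + 2*49*(1/57))*(-35) = (97 + 98/57)*(-35) = (5627/57)*(-35) = -196945/57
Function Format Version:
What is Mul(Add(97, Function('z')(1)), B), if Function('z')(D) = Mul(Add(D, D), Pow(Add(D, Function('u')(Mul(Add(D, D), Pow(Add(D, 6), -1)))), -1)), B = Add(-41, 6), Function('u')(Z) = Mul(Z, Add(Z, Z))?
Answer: Rational(-196945, 57) ≈ -3455.2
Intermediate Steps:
Function('u')(Z) = Mul(2, Pow(Z, 2)) (Function('u')(Z) = Mul(Z, Mul(2, Z)) = Mul(2, Pow(Z, 2)))
B = -35
Function('z')(D) = Mul(2, D, Pow(Add(D, Mul(8, Pow(D, 2), Pow(Add(6, D), -2))), -1)) (Function('z')(D) = Mul(Add(D, D), Pow(Add(D, Mul(2, Pow(Mul(Add(D, D), Pow(Add(D, 6), -1)), 2))), -1)) = Mul(Mul(2, D), Pow(Add(D, Mul(2, Pow(Mul(Mul(2, D), Pow(Add(6, D), -1)), 2))), -1)) = Mul(Mul(2, D), Pow(Add(D, Mul(2, Pow(Mul(2, D, Pow(Add(6, D), -1)), 2))), -1)) = Mul(Mul(2, D), Pow(Add(D, Mul(2, Mul(4, Pow(D, 2), Pow(Add(6, D), -2)))), -1)) = Mul(Mul(2, D), Pow(Add(D, Mul(8, Pow(D, 2), Pow(Add(6, D), -2))), -1)) = Mul(2, D, Pow(Add(D, Mul(8, Pow(D, 2), Pow(Add(6, D), -2))), -1)))
Mul(Add(97, Function('z')(1)), B) = Mul(Add(97, Mul(2, Pow(Add(6, 1), 2), Pow(Add(Pow(Add(6, 1), 2), Mul(8, 1)), -1))), -35) = Mul(Add(97, Mul(2, Pow(7, 2), Pow(Add(Pow(7, 2), 8), -1))), -35) = Mul(Add(97, Mul(2, 49, Pow(Add(49, 8), -1))), -35) = Mul(Add(97, Mul(2, 49, Pow(57, -1))), -35) = Mul(Add(97, Mul(2, 49, Rational(1, 57))), -35) = Mul(Add(97, Rational(98, 57)), -35) = Mul(Rational(5627, 57), -35) = Rational(-196945, 57)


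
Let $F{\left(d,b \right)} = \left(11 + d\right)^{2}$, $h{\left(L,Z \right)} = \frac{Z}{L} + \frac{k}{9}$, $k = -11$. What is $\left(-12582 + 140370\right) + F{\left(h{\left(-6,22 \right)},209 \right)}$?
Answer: $\frac{10353853}{81} \approx 1.2783 \cdot 10^{5}$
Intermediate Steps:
$h{\left(L,Z \right)} = - \frac{11}{9} + \frac{Z}{L}$ ($h{\left(L,Z \right)} = \frac{Z}{L} - \frac{11}{9} = - \frac{11}{9} + \frac{Z}{L}$)
$\left(-12582 + 140370\right) + F{\left(h{\left(-6,22 \right)},209 \right)} = \left(-12582 + 140370\right) + \left(11 + \left(- \frac{11}{9} + \frac{22}{-6}\right)\right)^{2} = 127788 + \left(11 + \left(- \frac{11}{9} + 22 \left(- \frac{1}{6}\right)\right)\right)^{2} = 127788 + \left(11 - \frac{44}{9}\right)^{2} = 127788 + \left(\frac{55}{9}\right)^{2} = 127788 + \frac{3025}{81} = \frac{10353853}{81}$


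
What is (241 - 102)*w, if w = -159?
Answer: -22101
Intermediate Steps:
(241 - 102)*w = (241 - 102)*(-159) = 139*(-159) = -22101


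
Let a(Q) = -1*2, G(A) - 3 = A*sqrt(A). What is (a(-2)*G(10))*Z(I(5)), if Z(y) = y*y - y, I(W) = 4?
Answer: -72 - 240*sqrt(10) ≈ -830.95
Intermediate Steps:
G(A) = 3 + A**(3/2) (G(A) = 3 + A*sqrt(A) = 3 + A**(3/2))
a(Q) = -2
Z(y) = y**2 - y
(a(-2)*G(10))*Z(I(5)) = (-2*(3 + 10**(3/2)))*(4*(-1 + 4)) = (-2*(3 + 10*sqrt(10)))*(4*3) = (-6 - 20*sqrt(10))*12 = -72 - 240*sqrt(10)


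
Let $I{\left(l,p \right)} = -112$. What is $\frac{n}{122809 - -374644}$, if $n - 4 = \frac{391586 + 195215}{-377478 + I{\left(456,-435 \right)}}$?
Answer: $\frac{923559}{187833278270} \approx 4.9169 \cdot 10^{-6}$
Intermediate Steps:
$n = \frac{923559}{377590}$ ($n = 4 + \frac{391586 + 195215}{-377478 - 112} = 4 + \frac{586801}{-377590} = 4 + 586801 \left(- \frac{1}{377590}\right) = 4 - \frac{586801}{377590} = \frac{923559}{377590} \approx 2.4459$)
$\frac{n}{122809 - -374644} = \frac{923559}{377590 \left(122809 - -374644\right)} = \frac{923559}{377590 \left(122809 + 374644\right)} = \frac{923559}{377590 \cdot 497453} = \frac{923559}{377590} \cdot \frac{1}{497453} = \frac{923559}{187833278270}$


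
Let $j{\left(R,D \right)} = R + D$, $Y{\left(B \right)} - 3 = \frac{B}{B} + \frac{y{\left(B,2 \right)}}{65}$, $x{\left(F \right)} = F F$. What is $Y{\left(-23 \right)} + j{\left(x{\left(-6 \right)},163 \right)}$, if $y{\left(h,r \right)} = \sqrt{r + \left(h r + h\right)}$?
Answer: $203 + \frac{i \sqrt{67}}{65} \approx 203.0 + 0.12593 i$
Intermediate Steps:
$x{\left(F \right)} = F^{2}$
$y{\left(h,r \right)} = \sqrt{h + r + h r}$ ($y{\left(h,r \right)} = \sqrt{r + \left(h + h r\right)} = \sqrt{h + r + h r}$)
$Y{\left(B \right)} = 4 + \frac{\sqrt{2 + 3 B}}{65}$ ($Y{\left(B \right)} = 3 + \left(\frac{B}{B} + \frac{\sqrt{B + 2 + B 2}}{65}\right) = 3 + \left(1 + \sqrt{B + 2 + 2 B} \frac{1}{65}\right) = 3 + \left(1 + \sqrt{2 + 3 B} \frac{1}{65}\right) = 3 + \left(1 + \frac{\sqrt{2 + 3 B}}{65}\right) = 4 + \frac{\sqrt{2 + 3 B}}{65}$)
$j{\left(R,D \right)} = D + R$
$Y{\left(-23 \right)} + j{\left(x{\left(-6 \right)},163 \right)} = \left(4 + \frac{\sqrt{2 + 3 \left(-23\right)}}{65}\right) + \left(163 + \left(-6\right)^{2}\right) = \left(4 + \frac{\sqrt{2 - 69}}{65}\right) + \left(163 + 36\right) = \left(4 + \frac{\sqrt{-67}}{65}\right) + 199 = \left(4 + \frac{i \sqrt{67}}{65}\right) + 199 = 203 + \frac{i \sqrt{67}}{65}$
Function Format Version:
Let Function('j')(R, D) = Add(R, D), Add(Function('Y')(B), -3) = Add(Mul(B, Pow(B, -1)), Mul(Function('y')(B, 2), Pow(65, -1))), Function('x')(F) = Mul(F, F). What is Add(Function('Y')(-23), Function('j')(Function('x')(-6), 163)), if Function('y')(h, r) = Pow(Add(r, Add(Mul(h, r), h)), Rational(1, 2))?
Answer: Add(203, Mul(Rational(1, 65), I, Pow(67, Rational(1, 2)))) ≈ Add(203.00, Mul(0.12593, I))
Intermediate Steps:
Function('x')(F) = Pow(F, 2)
Function('y')(h, r) = Pow(Add(h, r, Mul(h, r)), Rational(1, 2)) (Function('y')(h, r) = Pow(Add(r, Add(h, Mul(h, r))), Rational(1, 2)) = Pow(Add(h, r, Mul(h, r)), Rational(1, 2)))
Function('Y')(B) = Add(4, Mul(Rational(1, 65), Pow(Add(2, Mul(3, B)), Rational(1, 2)))) (Function('Y')(B) = Add(3, Add(Mul(B, Pow(B, -1)), Mul(Pow(Add(B, 2, Mul(B, 2)), Rational(1, 2)), Pow(65, -1)))) = Add(3, Add(1, Mul(Pow(Add(B, 2, Mul(2, B)), Rational(1, 2)), Rational(1, 65)))) = Add(3, Add(1, Mul(Pow(Add(2, Mul(3, B)), Rational(1, 2)), Rational(1, 65)))) = Add(3, Add(1, Mul(Rational(1, 65), Pow(Add(2, Mul(3, B)), Rational(1, 2))))) = Add(4, Mul(Rational(1, 65), Pow(Add(2, Mul(3, B)), Rational(1, 2)))))
Function('j')(R, D) = Add(D, R)
Add(Function('Y')(-23), Function('j')(Function('x')(-6), 163)) = Add(Add(4, Mul(Rational(1, 65), Pow(Add(2, Mul(3, -23)), Rational(1, 2)))), Add(163, Pow(-6, 2))) = Add(Add(4, Mul(Rational(1, 65), Pow(Add(2, -69), Rational(1, 2)))), Add(163, 36)) = Add(Add(4, Mul(Rational(1, 65), Pow(-67, Rational(1, 2)))), 199) = Add(Add(4, Mul(Rational(1, 65), Mul(I, Pow(67, Rational(1, 2))))), 199) = Add(Add(4, Mul(Rational(1, 65), I, Pow(67, Rational(1, 2)))), 199) = Add(203, Mul(Rational(1, 65), I, Pow(67, Rational(1, 2))))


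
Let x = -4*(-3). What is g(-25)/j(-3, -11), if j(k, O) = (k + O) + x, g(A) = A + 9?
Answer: 8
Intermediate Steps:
g(A) = 9 + A
x = 12
j(k, O) = 12 + O + k (j(k, O) = (k + O) + 12 = (O + k) + 12 = 12 + O + k)
g(-25)/j(-3, -11) = (9 - 25)/(12 - 11 - 3) = -16/(-2) = -16*(-½) = 8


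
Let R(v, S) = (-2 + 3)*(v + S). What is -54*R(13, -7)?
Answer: -324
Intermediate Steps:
R(v, S) = S + v (R(v, S) = 1*(S + v) = S + v)
-54*R(13, -7) = -54*(-7 + 13) = -54*6 = -324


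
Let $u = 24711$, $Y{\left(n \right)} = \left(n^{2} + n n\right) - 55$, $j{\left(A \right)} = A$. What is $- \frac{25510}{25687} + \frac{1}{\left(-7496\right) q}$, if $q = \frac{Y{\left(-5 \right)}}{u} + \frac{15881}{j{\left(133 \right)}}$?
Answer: $- \frac{75042614334452741}{75563209167487952} \approx -0.99311$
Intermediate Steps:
$Y{\left(n \right)} = -55 + 2 n^{2}$ ($Y{\left(n \right)} = \left(n^{2} + n^{2}\right) - 55 = 2 n^{2} - 55 = -55 + 2 n^{2}$)
$q = \frac{392434726}{3286563}$ ($q = \frac{-55 + 2 \left(-5\right)^{2}}{24711} + \frac{15881}{133} = \left(-55 + 2 \cdot 25\right) \frac{1}{24711} + 15881 \cdot \frac{1}{133} = \left(-55 + 50\right) \frac{1}{24711} + \frac{15881}{133} = \left(-5\right) \frac{1}{24711} + \frac{15881}{133} = - \frac{5}{24711} + \frac{15881}{133} = \frac{392434726}{3286563} \approx 119.41$)
$- \frac{25510}{25687} + \frac{1}{\left(-7496\right) q} = - \frac{25510}{25687} + \frac{1}{\left(-7496\right) \frac{392434726}{3286563}} = \left(-25510\right) \frac{1}{25687} - \frac{3286563}{2941690706096} = - \frac{25510}{25687} - \frac{3286563}{2941690706096} = - \frac{75042614334452741}{75563209167487952}$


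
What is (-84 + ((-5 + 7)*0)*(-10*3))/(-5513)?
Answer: 84/5513 ≈ 0.015237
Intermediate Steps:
(-84 + ((-5 + 7)*0)*(-10*3))/(-5513) = (-84 + (2*0)*(-30))*(-1/5513) = (-84 + 0*(-30))*(-1/5513) = (-84 + 0)*(-1/5513) = -84*(-1/5513) = 84/5513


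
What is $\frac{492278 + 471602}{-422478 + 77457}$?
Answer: $- \frac{963880}{345021} \approx -2.7937$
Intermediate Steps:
$\frac{492278 + 471602}{-422478 + 77457} = \frac{963880}{-345021} = 963880 \left(- \frac{1}{345021}\right) = - \frac{963880}{345021}$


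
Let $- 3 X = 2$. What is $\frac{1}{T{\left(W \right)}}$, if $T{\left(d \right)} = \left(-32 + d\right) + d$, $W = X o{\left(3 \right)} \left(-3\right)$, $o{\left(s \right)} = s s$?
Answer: $\frac{1}{4} \approx 0.25$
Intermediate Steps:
$X = - \frac{2}{3}$ ($X = \left(- \frac{1}{3}\right) 2 = - \frac{2}{3} \approx -0.66667$)
$o{\left(s \right)} = s^{2}$
$W = 18$ ($W = - \frac{2 \cdot 3^{2}}{3} \left(-3\right) = \left(- \frac{2}{3}\right) 9 \left(-3\right) = \left(-6\right) \left(-3\right) = 18$)
$T{\left(d \right)} = -32 + 2 d$
$\frac{1}{T{\left(W \right)}} = \frac{1}{-32 + 2 \cdot 18} = \frac{1}{-32 + 36} = \frac{1}{4}$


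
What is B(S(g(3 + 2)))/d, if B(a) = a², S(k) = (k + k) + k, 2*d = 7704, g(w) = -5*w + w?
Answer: 100/107 ≈ 0.93458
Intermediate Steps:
g(w) = -4*w
d = 3852 (d = (½)*7704 = 3852)
S(k) = 3*k (S(k) = 2*k + k = 3*k)
B(S(g(3 + 2)))/d = (3*(-4*(3 + 2)))²/3852 = (3*(-4*5))²*(1/3852) = (3*(-20))²*(1/3852) = (-60)²*(1/3852) = 3600*(1/3852) = 100/107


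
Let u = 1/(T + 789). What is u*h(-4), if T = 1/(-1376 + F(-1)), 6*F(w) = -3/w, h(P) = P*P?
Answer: 44016/2170537 ≈ 0.020279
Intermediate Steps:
h(P) = P**2
F(w) = -1/(2*w) (F(w) = (-3/w)/6 = -1/(2*w))
T = -2/2751 (T = 1/(-1376 - 1/2/(-1)) = 1/(-1376 - 1/2*(-1)) = 1/(-1376 + 1/2) = 1/(-2751/2) = -2/2751 ≈ -0.00072701)
u = 2751/2170537 (u = 1/(-2/2751 + 789) = 1/(2170537/2751) = 2751/2170537 ≈ 0.0012674)
u*h(-4) = (2751/2170537)*(-4)**2 = (2751/2170537)*16 = 44016/2170537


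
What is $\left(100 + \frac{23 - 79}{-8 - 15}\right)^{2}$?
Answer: $\frac{5550736}{529} \approx 10493.0$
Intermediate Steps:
$\left(100 + \frac{23 - 79}{-8 - 15}\right)^{2} = \left(100 - \frac{56}{-23}\right)^{2} = \left(100 - - \frac{56}{23}\right)^{2} = \left(100 + \frac{56}{23}\right)^{2} = \left(\frac{2356}{23}\right)^{2} = \frac{5550736}{529}$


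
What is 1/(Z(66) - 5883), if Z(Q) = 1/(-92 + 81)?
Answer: -11/64714 ≈ -0.00016998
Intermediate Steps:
Z(Q) = -1/11 (Z(Q) = 1/(-11) = -1/11)
1/(Z(66) - 5883) = 1/(-1/11 - 5883) = 1/(-64714/11) = -11/64714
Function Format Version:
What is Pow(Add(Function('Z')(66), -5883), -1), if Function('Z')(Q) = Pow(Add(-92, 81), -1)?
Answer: Rational(-11, 64714) ≈ -0.00016998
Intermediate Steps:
Function('Z')(Q) = Rational(-1, 11) (Function('Z')(Q) = Pow(-11, -1) = Rational(-1, 11))
Pow(Add(Function('Z')(66), -5883), -1) = Pow(Add(Rational(-1, 11), -5883), -1) = Pow(Rational(-64714, 11), -1) = Rational(-11, 64714)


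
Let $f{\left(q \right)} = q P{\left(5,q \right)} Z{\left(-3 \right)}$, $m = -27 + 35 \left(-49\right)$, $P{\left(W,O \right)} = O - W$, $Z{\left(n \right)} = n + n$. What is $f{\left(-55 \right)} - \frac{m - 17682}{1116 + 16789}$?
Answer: $- \frac{354499576}{17905} \approx -19799.0$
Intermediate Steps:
$Z{\left(n \right)} = 2 n$
$m = -1742$ ($m = -27 - 1715 = -1742$)
$f{\left(q \right)} = - 6 q \left(-5 + q\right)$ ($f{\left(q \right)} = q \left(q - 5\right) 2 \left(-3\right) = q \left(q - 5\right) \left(-6\right) = q \left(-5 + q\right) \left(-6\right) = - 6 q \left(-5 + q\right)$)
$f{\left(-55 \right)} - \frac{m - 17682}{1116 + 16789} = 6 \left(-55\right) \left(5 - -55\right) - \frac{-1742 - 17682}{1116 + 16789} = 6 \left(-55\right) \left(5 + 55\right) - - \frac{19424}{17905} = 6 \left(-55\right) 60 - \left(-19424\right) \frac{1}{17905} = -19800 - - \frac{19424}{17905} = -19800 + \frac{19424}{17905} = - \frac{354499576}{17905}$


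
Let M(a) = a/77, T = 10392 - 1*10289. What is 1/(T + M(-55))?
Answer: 7/716 ≈ 0.0097765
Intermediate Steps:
T = 103 (T = 10392 - 10289 = 103)
M(a) = a/77 (M(a) = a*(1/77) = a/77)
1/(T + M(-55)) = 1/(103 + (1/77)*(-55)) = 1/(103 - 5/7) = 1/(716/7) = 7/716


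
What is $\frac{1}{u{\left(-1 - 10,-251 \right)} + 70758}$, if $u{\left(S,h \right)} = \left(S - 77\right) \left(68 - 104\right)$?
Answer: $\frac{1}{73926} \approx 1.3527 \cdot 10^{-5}$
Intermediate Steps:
$u{\left(S,h \right)} = 2772 - 36 S$ ($u{\left(S,h \right)} = \left(-77 + S\right) \left(-36\right) = 2772 - 36 S$)
$\frac{1}{u{\left(-1 - 10,-251 \right)} + 70758} = \frac{1}{\left(2772 - 36 \left(-1 - 10\right)\right) + 70758} = \frac{1}{\left(2772 - -396\right) + 70758} = \frac{1}{\left(2772 + 396\right) + 70758} = \frac{1}{3168 + 70758} = \frac{1}{73926}$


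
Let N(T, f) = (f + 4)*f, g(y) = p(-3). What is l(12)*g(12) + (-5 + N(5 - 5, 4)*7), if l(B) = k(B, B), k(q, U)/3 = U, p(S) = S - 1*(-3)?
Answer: 219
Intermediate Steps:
p(S) = 3 + S (p(S) = S + 3 = 3 + S)
g(y) = 0 (g(y) = 3 - 3 = 0)
k(q, U) = 3*U
l(B) = 3*B
N(T, f) = f*(4 + f) (N(T, f) = (4 + f)*f = f*(4 + f))
l(12)*g(12) + (-5 + N(5 - 5, 4)*7) = (3*12)*0 + (-5 + (4*(4 + 4))*7) = 36*0 + (-5 + (4*8)*7) = 0 + (-5 + 32*7) = 0 + (-5 + 224) = 0 + 219 = 219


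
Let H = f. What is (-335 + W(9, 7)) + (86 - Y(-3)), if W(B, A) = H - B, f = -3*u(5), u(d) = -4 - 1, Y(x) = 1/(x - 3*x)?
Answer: -1459/6 ≈ -243.17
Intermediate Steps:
Y(x) = -1/(2*x) (Y(x) = 1/(-2*x) = -1/(2*x))
u(d) = -5
f = 15 (f = -3*(-5) = 15)
H = 15
W(B, A) = 15 - B
(-335 + W(9, 7)) + (86 - Y(-3)) = (-335 + (15 - 1*9)) + (86 - (-1)/(2*(-3))) = (-335 + (15 - 9)) + (86 - (-1)*(-1)/(2*3)) = (-335 + 6) + (86 - 1*⅙) = -329 + (86 - ⅙) = -329 + 515/6 = -1459/6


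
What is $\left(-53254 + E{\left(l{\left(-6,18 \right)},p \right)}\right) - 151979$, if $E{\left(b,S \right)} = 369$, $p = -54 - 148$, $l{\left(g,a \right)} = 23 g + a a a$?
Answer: $-204864$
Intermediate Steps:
$l{\left(g,a \right)} = a^{3} + 23 g$ ($l{\left(g,a \right)} = 23 g + a^{2} a = 23 g + a^{3} = a^{3} + 23 g$)
$p = -202$
$\left(-53254 + E{\left(l{\left(-6,18 \right)},p \right)}\right) - 151979 = \left(-53254 + 369\right) - 151979 = -52885 - 151979 = -204864$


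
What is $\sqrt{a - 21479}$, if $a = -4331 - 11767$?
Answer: $i \sqrt{37577} \approx 193.85 i$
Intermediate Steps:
$a = -16098$ ($a = -4331 - 11767 = -16098$)
$\sqrt{a - 21479} = \sqrt{-16098 - 21479} = \sqrt{-37577} = i \sqrt{37577}$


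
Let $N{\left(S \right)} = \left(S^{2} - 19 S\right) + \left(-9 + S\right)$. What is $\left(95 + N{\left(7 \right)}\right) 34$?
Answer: $306$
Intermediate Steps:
$N{\left(S \right)} = -9 + S^{2} - 18 S$
$\left(95 + N{\left(7 \right)}\right) 34 = \left(95 - \left(135 - 49\right)\right) 34 = \left(95 - 86\right) 34 = 9 \cdot 34 = 306$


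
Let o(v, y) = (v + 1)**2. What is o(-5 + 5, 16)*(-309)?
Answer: -309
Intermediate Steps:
o(v, y) = (1 + v)**2
o(-5 + 5, 16)*(-309) = (1 + (-5 + 5))**2*(-309) = (1 + 0)**2*(-309) = 1**2*(-309) = 1*(-309) = -309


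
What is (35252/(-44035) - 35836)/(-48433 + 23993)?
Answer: 197259189/134526925 ≈ 1.4663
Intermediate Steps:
(35252/(-44035) - 35836)/(-48433 + 23993) = (35252*(-1/44035) - 35836)/(-24440) = (-35252/44035 - 35836)*(-1/24440) = -1578073512/44035*(-1/24440) = 197259189/134526925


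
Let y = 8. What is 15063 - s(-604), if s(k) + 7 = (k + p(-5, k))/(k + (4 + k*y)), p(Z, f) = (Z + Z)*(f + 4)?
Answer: 20466409/1358 ≈ 15071.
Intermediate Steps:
p(Z, f) = 2*Z*(4 + f) (p(Z, f) = (2*Z)*(4 + f) = 2*Z*(4 + f))
s(k) = -7 + (-40 - 9*k)/(4 + 9*k) (s(k) = -7 + (k + 2*(-5)*(4 + k))/(k + (4 + k*8)) = -7 + (k + (-40 - 10*k))/(k + (4 + 8*k)) = -7 + (-40 - 9*k)/(4 + 9*k))
15063 - s(-604) = 15063 - 4*(-17 - 18*(-604))/(4 + 9*(-604)) = 15063 - 4*(-17 + 10872)/(4 - 5436) = 15063 - 4*10855/(-5432) = 15063 - 4*(-1)*10855/5432 = 15063 - 1*(-10855/1358) = 15063 + 10855/1358 = 20466409/1358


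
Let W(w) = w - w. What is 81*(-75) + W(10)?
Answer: -6075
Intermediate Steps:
W(w) = 0
81*(-75) + W(10) = 81*(-75) + 0 = -6075 + 0 = -6075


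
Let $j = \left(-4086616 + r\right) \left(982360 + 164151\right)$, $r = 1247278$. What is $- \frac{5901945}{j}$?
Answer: $\frac{1967315}{1085110749906} \approx 1.813 \cdot 10^{-6}$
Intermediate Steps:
$j = -3255332249718$ ($j = \left(-4086616 + 1247278\right) \left(982360 + 164151\right) = \left(-2839338\right) 1146511 = -3255332249718$)
$- \frac{5901945}{j} = - \frac{5901945}{-3255332249718} = \left(-5901945\right) \left(- \frac{1}{3255332249718}\right) = \frac{1967315}{1085110749906}$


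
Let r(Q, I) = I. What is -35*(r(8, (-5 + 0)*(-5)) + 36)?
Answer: -2135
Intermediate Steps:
-35*(r(8, (-5 + 0)*(-5)) + 36) = -35*((-5 + 0)*(-5) + 36) = -35*(-5*(-5) + 36) = -35*(25 + 36) = -35*61 = -2135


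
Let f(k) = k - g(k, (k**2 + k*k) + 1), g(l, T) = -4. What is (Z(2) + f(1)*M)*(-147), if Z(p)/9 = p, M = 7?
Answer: -7791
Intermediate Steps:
Z(p) = 9*p
f(k) = 4 + k (f(k) = k - 1*(-4) = k + 4 = 4 + k)
(Z(2) + f(1)*M)*(-147) = (9*2 + (4 + 1)*7)*(-147) = (18 + 5*7)*(-147) = (18 + 35)*(-147) = 53*(-147) = -7791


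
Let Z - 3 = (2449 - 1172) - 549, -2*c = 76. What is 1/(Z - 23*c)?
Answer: 1/1605 ≈ 0.00062305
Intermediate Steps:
c = -38 (c = -½*76 = -38)
Z = 731 (Z = 3 + ((2449 - 1172) - 549) = 3 + (1277 - 549) = 3 + 728 = 731)
1/(Z - 23*c) = 1/(731 - 23*(-38)) = 1/(731 + 874) = 1/1605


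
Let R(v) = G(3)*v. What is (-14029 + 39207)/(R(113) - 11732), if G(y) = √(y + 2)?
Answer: -295388296/137575979 - 2845114*√5/137575979 ≈ -2.1933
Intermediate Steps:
G(y) = √(2 + y)
R(v) = v*√5 (R(v) = √(2 + 3)*v = √5*v = v*√5)
(-14029 + 39207)/(R(113) - 11732) = (-14029 + 39207)/(113*√5 - 11732) = 25178/(-11732 + 113*√5)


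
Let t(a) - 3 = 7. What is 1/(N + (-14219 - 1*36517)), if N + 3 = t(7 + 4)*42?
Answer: -1/50319 ≈ -1.9873e-5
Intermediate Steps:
t(a) = 10 (t(a) = 3 + 7 = 10)
N = 417 (N = -3 + 10*42 = -3 + 420 = 417)
1/(N + (-14219 - 1*36517)) = 1/(417 + (-14219 - 1*36517)) = 1/(417 + (-14219 - 36517)) = 1/(417 - 50736) = 1/(-50319) = -1/50319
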